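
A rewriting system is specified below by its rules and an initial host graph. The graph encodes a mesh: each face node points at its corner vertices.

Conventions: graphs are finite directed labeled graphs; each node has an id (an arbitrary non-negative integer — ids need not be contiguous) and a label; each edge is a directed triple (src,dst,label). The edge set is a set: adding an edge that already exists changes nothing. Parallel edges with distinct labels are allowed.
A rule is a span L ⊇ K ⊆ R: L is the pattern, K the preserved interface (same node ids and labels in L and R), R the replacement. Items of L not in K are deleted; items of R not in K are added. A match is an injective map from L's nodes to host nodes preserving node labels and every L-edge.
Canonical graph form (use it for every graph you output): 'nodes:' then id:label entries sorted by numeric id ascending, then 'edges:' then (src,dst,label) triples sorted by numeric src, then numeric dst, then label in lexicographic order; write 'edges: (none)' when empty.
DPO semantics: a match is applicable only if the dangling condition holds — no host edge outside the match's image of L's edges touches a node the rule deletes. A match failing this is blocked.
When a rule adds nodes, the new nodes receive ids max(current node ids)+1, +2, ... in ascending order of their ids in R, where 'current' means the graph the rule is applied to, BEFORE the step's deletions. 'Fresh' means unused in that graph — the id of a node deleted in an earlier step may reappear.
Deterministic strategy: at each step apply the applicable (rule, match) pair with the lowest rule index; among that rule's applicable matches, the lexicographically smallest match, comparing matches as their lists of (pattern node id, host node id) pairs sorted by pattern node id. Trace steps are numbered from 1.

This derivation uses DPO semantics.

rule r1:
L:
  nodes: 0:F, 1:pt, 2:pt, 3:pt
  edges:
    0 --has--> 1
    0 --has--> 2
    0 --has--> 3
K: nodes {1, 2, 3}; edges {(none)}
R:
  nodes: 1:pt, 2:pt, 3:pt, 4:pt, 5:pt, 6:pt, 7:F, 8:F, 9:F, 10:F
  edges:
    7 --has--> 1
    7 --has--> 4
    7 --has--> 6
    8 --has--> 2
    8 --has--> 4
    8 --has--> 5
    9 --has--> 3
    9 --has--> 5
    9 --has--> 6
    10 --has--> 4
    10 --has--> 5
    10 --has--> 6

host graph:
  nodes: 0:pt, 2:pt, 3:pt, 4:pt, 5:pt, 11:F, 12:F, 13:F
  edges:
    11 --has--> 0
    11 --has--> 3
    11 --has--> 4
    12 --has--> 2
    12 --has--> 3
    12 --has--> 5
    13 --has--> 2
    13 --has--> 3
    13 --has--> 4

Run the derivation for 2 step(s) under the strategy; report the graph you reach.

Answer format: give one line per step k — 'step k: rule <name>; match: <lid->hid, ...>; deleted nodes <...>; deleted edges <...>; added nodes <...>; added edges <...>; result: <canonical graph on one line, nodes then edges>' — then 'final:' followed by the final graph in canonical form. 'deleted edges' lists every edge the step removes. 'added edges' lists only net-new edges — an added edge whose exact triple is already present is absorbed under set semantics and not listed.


step 1: rule r1; match: 0->11, 1->0, 2->3, 3->4; deleted nodes 11; deleted edges (11,0,has); (11,3,has); (11,4,has); added nodes 14, 15, 16, 17, 18, 19, 20; added edges (17,0,has); (17,14,has); (17,16,has); (18,3,has); (18,14,has); (18,15,has); (19,4,has); (19,15,has); (19,16,has); (20,14,has); (20,15,has); (20,16,has); result: nodes: 0:pt, 2:pt, 3:pt, 4:pt, 5:pt, 12:F, 13:F, 14:pt, 15:pt, 16:pt, 17:F, 18:F, 19:F, 20:F edges: (12,2,has); (12,3,has); (12,5,has); (13,2,has); (13,3,has); (13,4,has); (17,0,has); (17,14,has); (17,16,has); (18,3,has); (18,14,has); (18,15,has); (19,4,has); (19,15,has); (19,16,has); (20,14,has); (20,15,has); (20,16,has)
step 2: rule r1; match: 0->12, 1->2, 2->3, 3->5; deleted nodes 12; deleted edges (12,2,has); (12,3,has); (12,5,has); added nodes 21, 22, 23, 24, 25, 26, 27; added edges (24,2,has); (24,21,has); (24,23,has); (25,3,has); (25,21,has); (25,22,has); (26,5,has); (26,22,has); (26,23,has); (27,21,has); (27,22,has); (27,23,has); result: nodes: 0:pt, 2:pt, 3:pt, 4:pt, 5:pt, 13:F, 14:pt, 15:pt, 16:pt, 17:F, 18:F, 19:F, 20:F, 21:pt, 22:pt, 23:pt, 24:F, 25:F, 26:F, 27:F edges: (13,2,has); (13,3,has); (13,4,has); (17,0,has); (17,14,has); (17,16,has); (18,3,has); (18,14,has); (18,15,has); (19,4,has); (19,15,has); (19,16,has); (20,14,has); (20,15,has); (20,16,has); (24,2,has); (24,21,has); (24,23,has); (25,3,has); (25,21,has); (25,22,has); (26,5,has); (26,22,has); (26,23,has); (27,21,has); (27,22,has); (27,23,has)
final:
nodes: 0:pt, 2:pt, 3:pt, 4:pt, 5:pt, 13:F, 14:pt, 15:pt, 16:pt, 17:F, 18:F, 19:F, 20:F, 21:pt, 22:pt, 23:pt, 24:F, 25:F, 26:F, 27:F
edges: (13,2,has); (13,3,has); (13,4,has); (17,0,has); (17,14,has); (17,16,has); (18,3,has); (18,14,has); (18,15,has); (19,4,has); (19,15,has); (19,16,has); (20,14,has); (20,15,has); (20,16,has); (24,2,has); (24,21,has); (24,23,has); (25,3,has); (25,21,has); (25,22,has); (26,5,has); (26,22,has); (26,23,has); (27,21,has); (27,22,has); (27,23,has)


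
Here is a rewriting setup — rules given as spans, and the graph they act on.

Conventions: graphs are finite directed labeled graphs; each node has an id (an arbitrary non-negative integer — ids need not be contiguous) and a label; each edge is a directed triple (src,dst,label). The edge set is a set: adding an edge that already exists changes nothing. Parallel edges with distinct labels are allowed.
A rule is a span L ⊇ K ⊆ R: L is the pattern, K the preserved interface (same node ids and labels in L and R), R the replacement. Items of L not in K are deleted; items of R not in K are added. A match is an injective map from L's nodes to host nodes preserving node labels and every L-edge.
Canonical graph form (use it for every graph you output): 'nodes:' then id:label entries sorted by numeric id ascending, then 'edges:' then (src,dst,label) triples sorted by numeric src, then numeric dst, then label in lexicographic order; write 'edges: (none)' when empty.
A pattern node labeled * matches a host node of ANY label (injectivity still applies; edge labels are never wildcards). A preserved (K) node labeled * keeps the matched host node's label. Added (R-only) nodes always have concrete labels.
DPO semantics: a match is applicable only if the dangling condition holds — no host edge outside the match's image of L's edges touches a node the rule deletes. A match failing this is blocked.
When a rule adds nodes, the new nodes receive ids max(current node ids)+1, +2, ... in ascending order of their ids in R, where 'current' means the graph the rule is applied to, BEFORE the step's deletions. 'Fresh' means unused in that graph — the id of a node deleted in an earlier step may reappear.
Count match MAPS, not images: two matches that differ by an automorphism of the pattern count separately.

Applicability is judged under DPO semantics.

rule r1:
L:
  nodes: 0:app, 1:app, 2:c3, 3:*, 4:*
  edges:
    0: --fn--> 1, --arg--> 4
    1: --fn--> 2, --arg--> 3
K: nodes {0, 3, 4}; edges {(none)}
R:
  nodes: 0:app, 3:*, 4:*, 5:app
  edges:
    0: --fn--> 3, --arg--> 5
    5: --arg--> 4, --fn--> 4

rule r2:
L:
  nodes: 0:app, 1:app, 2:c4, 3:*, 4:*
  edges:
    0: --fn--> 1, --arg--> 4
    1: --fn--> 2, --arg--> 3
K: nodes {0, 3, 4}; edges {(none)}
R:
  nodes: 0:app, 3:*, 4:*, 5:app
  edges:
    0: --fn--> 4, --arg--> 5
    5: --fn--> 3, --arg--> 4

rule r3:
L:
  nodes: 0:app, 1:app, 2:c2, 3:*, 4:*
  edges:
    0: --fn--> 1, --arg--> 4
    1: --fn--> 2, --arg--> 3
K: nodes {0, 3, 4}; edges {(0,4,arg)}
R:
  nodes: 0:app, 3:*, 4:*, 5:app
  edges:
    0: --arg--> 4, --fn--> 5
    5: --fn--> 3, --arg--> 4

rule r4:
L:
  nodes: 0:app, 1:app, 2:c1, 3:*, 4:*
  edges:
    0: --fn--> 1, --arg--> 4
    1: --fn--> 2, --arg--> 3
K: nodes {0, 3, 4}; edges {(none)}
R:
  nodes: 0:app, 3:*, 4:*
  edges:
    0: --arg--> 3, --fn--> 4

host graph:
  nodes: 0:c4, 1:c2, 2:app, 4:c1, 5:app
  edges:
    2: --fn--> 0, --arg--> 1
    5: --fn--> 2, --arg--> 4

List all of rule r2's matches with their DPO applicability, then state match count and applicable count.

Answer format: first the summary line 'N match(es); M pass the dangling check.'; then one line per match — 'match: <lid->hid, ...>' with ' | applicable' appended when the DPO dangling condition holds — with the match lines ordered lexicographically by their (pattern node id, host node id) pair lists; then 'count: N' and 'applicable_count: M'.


1 match(es); 1 pass the dangling check.
match: 0->5, 1->2, 2->0, 3->1, 4->4 | applicable
count: 1
applicable_count: 1


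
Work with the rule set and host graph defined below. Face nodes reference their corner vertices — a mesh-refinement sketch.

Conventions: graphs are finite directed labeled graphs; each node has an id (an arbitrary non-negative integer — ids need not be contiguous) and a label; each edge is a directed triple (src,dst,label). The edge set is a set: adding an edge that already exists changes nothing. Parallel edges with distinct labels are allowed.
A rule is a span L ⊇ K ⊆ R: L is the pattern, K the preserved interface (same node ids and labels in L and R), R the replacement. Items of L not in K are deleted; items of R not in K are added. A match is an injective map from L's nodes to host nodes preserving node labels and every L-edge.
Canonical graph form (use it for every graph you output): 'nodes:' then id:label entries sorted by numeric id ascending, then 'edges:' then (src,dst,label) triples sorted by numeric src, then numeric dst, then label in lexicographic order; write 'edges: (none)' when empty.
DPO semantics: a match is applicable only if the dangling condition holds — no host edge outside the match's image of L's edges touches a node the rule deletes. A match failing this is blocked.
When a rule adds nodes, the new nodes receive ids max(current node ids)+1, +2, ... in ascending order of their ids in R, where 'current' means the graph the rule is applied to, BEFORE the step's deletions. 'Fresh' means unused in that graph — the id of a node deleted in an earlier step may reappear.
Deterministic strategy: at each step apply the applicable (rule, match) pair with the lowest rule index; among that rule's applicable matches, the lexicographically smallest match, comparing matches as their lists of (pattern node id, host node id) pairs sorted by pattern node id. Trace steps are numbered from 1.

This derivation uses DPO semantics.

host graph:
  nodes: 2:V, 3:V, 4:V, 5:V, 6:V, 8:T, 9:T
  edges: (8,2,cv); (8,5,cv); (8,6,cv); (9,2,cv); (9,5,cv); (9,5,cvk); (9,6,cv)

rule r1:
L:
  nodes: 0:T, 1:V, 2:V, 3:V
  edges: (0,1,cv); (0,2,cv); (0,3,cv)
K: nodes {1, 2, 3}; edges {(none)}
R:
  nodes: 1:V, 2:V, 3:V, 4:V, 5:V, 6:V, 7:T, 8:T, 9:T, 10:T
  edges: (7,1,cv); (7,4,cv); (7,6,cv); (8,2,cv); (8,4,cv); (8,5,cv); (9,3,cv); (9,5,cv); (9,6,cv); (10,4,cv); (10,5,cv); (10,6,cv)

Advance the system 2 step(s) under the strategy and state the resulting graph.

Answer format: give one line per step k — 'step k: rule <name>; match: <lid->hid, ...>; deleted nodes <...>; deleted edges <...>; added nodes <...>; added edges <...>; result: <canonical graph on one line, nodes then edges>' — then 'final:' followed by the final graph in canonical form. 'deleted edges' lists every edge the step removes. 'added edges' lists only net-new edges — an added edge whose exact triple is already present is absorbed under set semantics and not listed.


step 1: rule r1; match: 0->8, 1->2, 2->5, 3->6; deleted nodes 8; deleted edges (8,2,cv); (8,5,cv); (8,6,cv); added nodes 10, 11, 12, 13, 14, 15, 16; added edges (13,2,cv); (13,10,cv); (13,12,cv); (14,5,cv); (14,10,cv); (14,11,cv); (15,6,cv); (15,11,cv); (15,12,cv); (16,10,cv); (16,11,cv); (16,12,cv); result: nodes: 2:V, 3:V, 4:V, 5:V, 6:V, 9:T, 10:V, 11:V, 12:V, 13:T, 14:T, 15:T, 16:T edges: (9,2,cv); (9,5,cv); (9,5,cvk); (9,6,cv); (13,2,cv); (13,10,cv); (13,12,cv); (14,5,cv); (14,10,cv); (14,11,cv); (15,6,cv); (15,11,cv); (15,12,cv); (16,10,cv); (16,11,cv); (16,12,cv)
step 2: rule r1; match: 0->13, 1->2, 2->10, 3->12; deleted nodes 13; deleted edges (13,2,cv); (13,10,cv); (13,12,cv); added nodes 17, 18, 19, 20, 21, 22, 23; added edges (20,2,cv); (20,17,cv); (20,19,cv); (21,10,cv); (21,17,cv); (21,18,cv); (22,12,cv); (22,18,cv); (22,19,cv); (23,17,cv); (23,18,cv); (23,19,cv); result: nodes: 2:V, 3:V, 4:V, 5:V, 6:V, 9:T, 10:V, 11:V, 12:V, 14:T, 15:T, 16:T, 17:V, 18:V, 19:V, 20:T, 21:T, 22:T, 23:T edges: (9,2,cv); (9,5,cv); (9,5,cvk); (9,6,cv); (14,5,cv); (14,10,cv); (14,11,cv); (15,6,cv); (15,11,cv); (15,12,cv); (16,10,cv); (16,11,cv); (16,12,cv); (20,2,cv); (20,17,cv); (20,19,cv); (21,10,cv); (21,17,cv); (21,18,cv); (22,12,cv); (22,18,cv); (22,19,cv); (23,17,cv); (23,18,cv); (23,19,cv)
final:
nodes: 2:V, 3:V, 4:V, 5:V, 6:V, 9:T, 10:V, 11:V, 12:V, 14:T, 15:T, 16:T, 17:V, 18:V, 19:V, 20:T, 21:T, 22:T, 23:T
edges: (9,2,cv); (9,5,cv); (9,5,cvk); (9,6,cv); (14,5,cv); (14,10,cv); (14,11,cv); (15,6,cv); (15,11,cv); (15,12,cv); (16,10,cv); (16,11,cv); (16,12,cv); (20,2,cv); (20,17,cv); (20,19,cv); (21,10,cv); (21,17,cv); (21,18,cv); (22,12,cv); (22,18,cv); (22,19,cv); (23,17,cv); (23,18,cv); (23,19,cv)


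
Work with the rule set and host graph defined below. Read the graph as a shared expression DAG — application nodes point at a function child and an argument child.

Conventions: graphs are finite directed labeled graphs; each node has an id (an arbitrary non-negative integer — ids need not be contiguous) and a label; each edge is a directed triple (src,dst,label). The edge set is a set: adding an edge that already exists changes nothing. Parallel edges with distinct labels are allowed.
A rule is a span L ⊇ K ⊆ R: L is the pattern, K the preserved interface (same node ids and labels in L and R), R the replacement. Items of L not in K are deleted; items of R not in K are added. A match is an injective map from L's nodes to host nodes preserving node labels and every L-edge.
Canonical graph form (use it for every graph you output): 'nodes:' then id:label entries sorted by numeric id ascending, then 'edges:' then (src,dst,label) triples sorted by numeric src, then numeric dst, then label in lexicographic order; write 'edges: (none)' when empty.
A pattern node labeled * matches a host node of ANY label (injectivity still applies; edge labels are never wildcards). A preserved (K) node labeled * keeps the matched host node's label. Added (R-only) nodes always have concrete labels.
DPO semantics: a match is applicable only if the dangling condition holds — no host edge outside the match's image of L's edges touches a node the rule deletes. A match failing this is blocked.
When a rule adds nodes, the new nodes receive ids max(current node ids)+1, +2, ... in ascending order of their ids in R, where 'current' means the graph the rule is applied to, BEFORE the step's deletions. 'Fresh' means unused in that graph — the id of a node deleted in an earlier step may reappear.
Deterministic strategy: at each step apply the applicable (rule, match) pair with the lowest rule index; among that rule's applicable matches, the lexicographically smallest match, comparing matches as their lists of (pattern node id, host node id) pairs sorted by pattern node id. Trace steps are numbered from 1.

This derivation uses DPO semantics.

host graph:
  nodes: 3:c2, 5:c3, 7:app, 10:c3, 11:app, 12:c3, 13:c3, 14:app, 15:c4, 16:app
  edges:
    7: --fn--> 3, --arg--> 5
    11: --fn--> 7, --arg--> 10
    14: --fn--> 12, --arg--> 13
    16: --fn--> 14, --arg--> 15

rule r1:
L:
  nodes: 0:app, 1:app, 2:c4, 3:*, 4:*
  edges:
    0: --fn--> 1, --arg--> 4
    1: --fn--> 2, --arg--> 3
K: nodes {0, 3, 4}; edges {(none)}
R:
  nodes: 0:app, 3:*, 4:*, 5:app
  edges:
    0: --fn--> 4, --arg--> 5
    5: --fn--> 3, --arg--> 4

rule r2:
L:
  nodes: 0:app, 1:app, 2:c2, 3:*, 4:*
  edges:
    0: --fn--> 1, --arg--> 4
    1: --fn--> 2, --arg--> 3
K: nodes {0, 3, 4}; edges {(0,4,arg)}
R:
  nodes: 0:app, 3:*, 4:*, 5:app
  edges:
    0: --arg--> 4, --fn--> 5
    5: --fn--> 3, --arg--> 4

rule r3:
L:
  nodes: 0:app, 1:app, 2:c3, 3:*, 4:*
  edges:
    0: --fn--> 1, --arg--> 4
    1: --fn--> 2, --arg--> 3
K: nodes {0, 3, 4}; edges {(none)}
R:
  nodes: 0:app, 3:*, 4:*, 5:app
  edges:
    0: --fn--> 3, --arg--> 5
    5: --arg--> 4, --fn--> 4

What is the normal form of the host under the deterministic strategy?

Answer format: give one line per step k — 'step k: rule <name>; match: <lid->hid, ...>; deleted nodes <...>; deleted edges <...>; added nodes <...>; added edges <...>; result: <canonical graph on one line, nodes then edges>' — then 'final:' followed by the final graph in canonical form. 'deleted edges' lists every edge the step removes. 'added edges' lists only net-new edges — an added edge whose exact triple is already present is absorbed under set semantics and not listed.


step 1: rule r2; match: 0->11, 1->7, 2->3, 3->5, 4->10; deleted nodes 3, 7; deleted edges (7,3,fn); (7,5,arg); (11,7,fn); added nodes 17; added edges (11,17,fn); (17,5,fn); (17,10,arg); result: nodes: 5:c3, 10:c3, 11:app, 12:c3, 13:c3, 14:app, 15:c4, 16:app, 17:app edges: (11,10,arg); (11,17,fn); (14,12,fn); (14,13,arg); (16,14,fn); (16,15,arg); (17,5,fn); (17,10,arg)
step 2: rule r3; match: 0->16, 1->14, 2->12, 3->13, 4->15; deleted nodes 12, 14; deleted edges (14,12,fn); (14,13,arg); (16,14,fn); (16,15,arg); added nodes 18; added edges (16,13,fn); (16,18,arg); (18,15,arg); (18,15,fn); result: nodes: 5:c3, 10:c3, 11:app, 13:c3, 15:c4, 16:app, 17:app, 18:app edges: (11,10,arg); (11,17,fn); (16,13,fn); (16,18,arg); (17,5,fn); (17,10,arg); (18,15,arg); (18,15,fn)
final:
nodes: 5:c3, 10:c3, 11:app, 13:c3, 15:c4, 16:app, 17:app, 18:app
edges: (11,10,arg); (11,17,fn); (16,13,fn); (16,18,arg); (17,5,fn); (17,10,arg); (18,15,arg); (18,15,fn)


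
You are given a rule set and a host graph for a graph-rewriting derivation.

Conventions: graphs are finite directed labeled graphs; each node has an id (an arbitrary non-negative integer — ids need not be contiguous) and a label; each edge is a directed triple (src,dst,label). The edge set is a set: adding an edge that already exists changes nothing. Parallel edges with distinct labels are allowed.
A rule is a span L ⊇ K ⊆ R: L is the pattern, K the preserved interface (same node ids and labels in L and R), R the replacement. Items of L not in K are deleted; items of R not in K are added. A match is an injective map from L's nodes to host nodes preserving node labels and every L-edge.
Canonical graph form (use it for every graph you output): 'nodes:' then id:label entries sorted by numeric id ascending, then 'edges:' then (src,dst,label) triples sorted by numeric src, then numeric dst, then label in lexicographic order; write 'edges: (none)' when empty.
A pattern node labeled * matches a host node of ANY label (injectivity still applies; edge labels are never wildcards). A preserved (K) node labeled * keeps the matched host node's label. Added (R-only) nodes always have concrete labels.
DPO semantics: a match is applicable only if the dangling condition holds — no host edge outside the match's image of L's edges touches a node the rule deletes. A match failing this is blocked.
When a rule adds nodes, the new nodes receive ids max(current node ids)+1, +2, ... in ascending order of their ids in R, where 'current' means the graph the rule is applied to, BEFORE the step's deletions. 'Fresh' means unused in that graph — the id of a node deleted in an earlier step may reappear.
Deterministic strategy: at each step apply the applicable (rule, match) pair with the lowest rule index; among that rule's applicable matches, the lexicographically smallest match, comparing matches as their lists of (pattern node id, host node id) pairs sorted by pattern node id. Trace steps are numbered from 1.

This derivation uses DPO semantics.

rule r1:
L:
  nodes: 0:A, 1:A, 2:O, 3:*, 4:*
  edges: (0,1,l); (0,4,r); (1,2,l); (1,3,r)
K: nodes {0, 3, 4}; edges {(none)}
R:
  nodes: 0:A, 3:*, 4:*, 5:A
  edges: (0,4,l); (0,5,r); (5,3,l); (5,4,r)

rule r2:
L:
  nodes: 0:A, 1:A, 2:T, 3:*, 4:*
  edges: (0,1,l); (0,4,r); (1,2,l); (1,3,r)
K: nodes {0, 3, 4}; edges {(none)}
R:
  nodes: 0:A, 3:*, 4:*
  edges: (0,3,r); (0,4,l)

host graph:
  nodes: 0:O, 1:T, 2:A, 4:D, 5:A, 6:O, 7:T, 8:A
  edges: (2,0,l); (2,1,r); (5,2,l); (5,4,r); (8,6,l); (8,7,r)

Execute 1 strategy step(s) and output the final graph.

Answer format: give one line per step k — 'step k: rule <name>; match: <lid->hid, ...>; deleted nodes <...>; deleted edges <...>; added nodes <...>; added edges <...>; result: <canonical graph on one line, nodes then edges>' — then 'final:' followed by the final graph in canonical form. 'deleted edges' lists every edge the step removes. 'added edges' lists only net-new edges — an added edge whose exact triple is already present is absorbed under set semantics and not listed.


step 1: rule r1; match: 0->5, 1->2, 2->0, 3->1, 4->4; deleted nodes 0, 2; deleted edges (2,0,l); (2,1,r); (5,2,l); (5,4,r); added nodes 9; added edges (5,4,l); (5,9,r); (9,1,l); (9,4,r); result: nodes: 1:T, 4:D, 5:A, 6:O, 7:T, 8:A, 9:A edges: (5,4,l); (5,9,r); (8,6,l); (8,7,r); (9,1,l); (9,4,r)
final:
nodes: 1:T, 4:D, 5:A, 6:O, 7:T, 8:A, 9:A
edges: (5,4,l); (5,9,r); (8,6,l); (8,7,r); (9,1,l); (9,4,r)


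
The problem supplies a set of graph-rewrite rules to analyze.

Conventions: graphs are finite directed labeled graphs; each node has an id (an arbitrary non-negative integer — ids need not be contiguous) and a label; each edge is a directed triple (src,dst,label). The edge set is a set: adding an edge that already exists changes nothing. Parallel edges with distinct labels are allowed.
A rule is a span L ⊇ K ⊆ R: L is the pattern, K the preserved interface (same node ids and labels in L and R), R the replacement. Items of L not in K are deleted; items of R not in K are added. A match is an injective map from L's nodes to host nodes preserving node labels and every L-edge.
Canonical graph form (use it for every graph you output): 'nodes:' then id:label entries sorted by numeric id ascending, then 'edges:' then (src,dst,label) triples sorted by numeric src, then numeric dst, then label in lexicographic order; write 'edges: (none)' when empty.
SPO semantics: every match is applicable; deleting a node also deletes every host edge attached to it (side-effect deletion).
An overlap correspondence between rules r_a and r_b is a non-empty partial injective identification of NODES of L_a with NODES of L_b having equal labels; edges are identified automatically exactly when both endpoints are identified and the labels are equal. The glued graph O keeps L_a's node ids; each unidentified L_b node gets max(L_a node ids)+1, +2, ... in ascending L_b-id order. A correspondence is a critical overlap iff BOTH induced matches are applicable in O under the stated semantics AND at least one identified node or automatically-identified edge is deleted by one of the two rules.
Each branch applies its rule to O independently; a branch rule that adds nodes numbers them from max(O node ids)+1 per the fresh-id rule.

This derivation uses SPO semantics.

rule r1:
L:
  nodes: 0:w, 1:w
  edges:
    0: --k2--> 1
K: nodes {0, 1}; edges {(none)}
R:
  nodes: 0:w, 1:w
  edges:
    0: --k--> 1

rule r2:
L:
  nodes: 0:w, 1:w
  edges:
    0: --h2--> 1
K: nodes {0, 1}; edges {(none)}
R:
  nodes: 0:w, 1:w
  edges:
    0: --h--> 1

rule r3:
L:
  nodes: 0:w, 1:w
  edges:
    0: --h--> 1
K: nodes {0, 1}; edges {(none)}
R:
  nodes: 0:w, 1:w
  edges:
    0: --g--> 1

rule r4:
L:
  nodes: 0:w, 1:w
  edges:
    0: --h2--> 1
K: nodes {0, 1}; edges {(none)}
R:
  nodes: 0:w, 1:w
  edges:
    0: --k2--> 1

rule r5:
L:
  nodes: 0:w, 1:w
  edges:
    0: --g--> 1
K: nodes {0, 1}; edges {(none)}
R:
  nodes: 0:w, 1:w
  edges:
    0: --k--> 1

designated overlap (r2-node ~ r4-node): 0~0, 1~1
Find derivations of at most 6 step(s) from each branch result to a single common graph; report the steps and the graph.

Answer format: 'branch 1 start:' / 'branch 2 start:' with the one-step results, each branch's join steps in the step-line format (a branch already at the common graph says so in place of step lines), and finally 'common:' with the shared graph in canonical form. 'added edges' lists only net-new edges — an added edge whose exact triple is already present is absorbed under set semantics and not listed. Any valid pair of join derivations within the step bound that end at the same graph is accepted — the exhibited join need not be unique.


branch 1 start:
nodes: 0:w, 1:w
edges: (0,1,h)
branch 2 start:
nodes: 0:w, 1:w
edges: (0,1,k2)
branch 1 step 1: rule r3; match: 0->0, 1->1; deleted nodes (none); deleted edges (0,1,h); added nodes (none); added edges (0,1,g); result: nodes: 0:w, 1:w edges: (0,1,g)
branch 1 step 2: rule r5; match: 0->0, 1->1; deleted nodes (none); deleted edges (0,1,g); added nodes (none); added edges (0,1,k); result: nodes: 0:w, 1:w edges: (0,1,k)
branch 2 step 1: rule r1; match: 0->0, 1->1; deleted nodes (none); deleted edges (0,1,k2); added nodes (none); added edges (0,1,k); result: nodes: 0:w, 1:w edges: (0,1,k)
common:
nodes: 0:w, 1:w
edges: (0,1,k)


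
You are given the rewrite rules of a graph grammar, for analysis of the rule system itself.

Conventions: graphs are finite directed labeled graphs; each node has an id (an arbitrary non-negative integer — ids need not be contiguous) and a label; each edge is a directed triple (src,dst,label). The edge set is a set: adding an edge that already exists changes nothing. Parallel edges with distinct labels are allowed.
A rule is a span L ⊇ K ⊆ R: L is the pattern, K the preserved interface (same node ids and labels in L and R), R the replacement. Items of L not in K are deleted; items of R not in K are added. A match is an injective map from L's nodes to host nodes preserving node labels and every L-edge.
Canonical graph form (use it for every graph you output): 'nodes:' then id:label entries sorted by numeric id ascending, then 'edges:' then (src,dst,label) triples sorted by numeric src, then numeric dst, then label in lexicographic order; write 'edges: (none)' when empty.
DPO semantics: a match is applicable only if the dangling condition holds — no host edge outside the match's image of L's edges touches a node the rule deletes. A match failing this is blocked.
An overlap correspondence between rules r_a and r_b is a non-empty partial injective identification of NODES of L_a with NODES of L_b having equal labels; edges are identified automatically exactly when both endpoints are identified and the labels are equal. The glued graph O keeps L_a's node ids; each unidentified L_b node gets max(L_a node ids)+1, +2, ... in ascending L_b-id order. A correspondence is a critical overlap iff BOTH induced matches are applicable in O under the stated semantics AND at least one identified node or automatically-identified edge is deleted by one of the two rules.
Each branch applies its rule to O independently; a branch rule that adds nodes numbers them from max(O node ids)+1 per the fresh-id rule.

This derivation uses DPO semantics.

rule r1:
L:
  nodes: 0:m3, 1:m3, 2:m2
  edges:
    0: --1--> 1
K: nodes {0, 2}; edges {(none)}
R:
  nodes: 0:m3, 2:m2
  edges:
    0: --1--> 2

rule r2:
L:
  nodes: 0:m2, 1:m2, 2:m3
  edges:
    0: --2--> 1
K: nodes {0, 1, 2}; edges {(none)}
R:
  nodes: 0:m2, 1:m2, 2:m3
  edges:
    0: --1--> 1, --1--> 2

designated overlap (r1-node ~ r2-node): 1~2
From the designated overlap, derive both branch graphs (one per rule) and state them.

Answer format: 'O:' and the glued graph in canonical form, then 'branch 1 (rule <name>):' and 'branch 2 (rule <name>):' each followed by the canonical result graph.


O:
nodes: 0:m3, 1:m3, 2:m2, 3:m2, 4:m2
edges: (0,1,1); (3,4,2)
branch 1 (rule r1):
nodes: 0:m3, 2:m2, 3:m2, 4:m2
edges: (0,2,1); (3,4,2)
branch 2 (rule r2):
nodes: 0:m3, 1:m3, 2:m2, 3:m2, 4:m2
edges: (0,1,1); (3,1,1); (3,4,1)


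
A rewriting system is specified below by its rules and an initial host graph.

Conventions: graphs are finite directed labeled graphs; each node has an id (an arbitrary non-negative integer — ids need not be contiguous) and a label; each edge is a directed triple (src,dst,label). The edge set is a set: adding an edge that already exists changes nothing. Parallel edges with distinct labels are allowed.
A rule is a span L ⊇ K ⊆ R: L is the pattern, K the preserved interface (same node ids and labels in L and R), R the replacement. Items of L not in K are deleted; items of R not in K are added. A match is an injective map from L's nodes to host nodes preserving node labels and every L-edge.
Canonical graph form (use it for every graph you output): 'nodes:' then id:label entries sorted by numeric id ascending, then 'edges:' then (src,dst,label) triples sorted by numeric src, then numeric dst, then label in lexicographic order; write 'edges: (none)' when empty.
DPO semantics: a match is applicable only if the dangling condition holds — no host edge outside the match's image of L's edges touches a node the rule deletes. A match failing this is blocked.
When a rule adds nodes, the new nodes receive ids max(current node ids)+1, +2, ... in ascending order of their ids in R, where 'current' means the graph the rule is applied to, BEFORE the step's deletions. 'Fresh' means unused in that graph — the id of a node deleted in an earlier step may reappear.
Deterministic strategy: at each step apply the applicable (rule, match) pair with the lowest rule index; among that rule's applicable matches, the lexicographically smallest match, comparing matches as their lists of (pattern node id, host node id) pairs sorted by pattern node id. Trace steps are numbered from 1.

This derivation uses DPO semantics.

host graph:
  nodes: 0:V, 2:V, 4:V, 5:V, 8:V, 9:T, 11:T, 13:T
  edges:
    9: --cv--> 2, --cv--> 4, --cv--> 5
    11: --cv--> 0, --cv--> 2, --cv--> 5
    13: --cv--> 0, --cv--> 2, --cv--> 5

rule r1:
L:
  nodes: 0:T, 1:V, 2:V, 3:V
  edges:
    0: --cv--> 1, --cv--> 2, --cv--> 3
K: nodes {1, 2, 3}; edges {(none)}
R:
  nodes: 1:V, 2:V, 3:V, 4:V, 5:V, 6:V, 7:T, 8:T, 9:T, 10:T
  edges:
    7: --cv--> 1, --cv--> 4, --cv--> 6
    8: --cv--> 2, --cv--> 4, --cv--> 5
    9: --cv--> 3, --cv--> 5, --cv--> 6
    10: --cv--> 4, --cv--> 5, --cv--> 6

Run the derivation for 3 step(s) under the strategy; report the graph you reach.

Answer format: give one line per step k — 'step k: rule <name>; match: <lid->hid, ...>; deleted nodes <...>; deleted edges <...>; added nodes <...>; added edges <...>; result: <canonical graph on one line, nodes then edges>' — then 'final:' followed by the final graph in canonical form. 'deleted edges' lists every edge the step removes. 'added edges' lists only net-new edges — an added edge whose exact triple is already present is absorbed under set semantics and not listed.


step 1: rule r1; match: 0->9, 1->2, 2->4, 3->5; deleted nodes 9; deleted edges (9,2,cv); (9,4,cv); (9,5,cv); added nodes 14, 15, 16, 17, 18, 19, 20; added edges (17,2,cv); (17,14,cv); (17,16,cv); (18,4,cv); (18,14,cv); (18,15,cv); (19,5,cv); (19,15,cv); (19,16,cv); (20,14,cv); (20,15,cv); (20,16,cv); result: nodes: 0:V, 2:V, 4:V, 5:V, 8:V, 11:T, 13:T, 14:V, 15:V, 16:V, 17:T, 18:T, 19:T, 20:T edges: (11,0,cv); (11,2,cv); (11,5,cv); (13,0,cv); (13,2,cv); (13,5,cv); (17,2,cv); (17,14,cv); (17,16,cv); (18,4,cv); (18,14,cv); (18,15,cv); (19,5,cv); (19,15,cv); (19,16,cv); (20,14,cv); (20,15,cv); (20,16,cv)
step 2: rule r1; match: 0->11, 1->0, 2->2, 3->5; deleted nodes 11; deleted edges (11,0,cv); (11,2,cv); (11,5,cv); added nodes 21, 22, 23, 24, 25, 26, 27; added edges (24,0,cv); (24,21,cv); (24,23,cv); (25,2,cv); (25,21,cv); (25,22,cv); (26,5,cv); (26,22,cv); (26,23,cv); (27,21,cv); (27,22,cv); (27,23,cv); result: nodes: 0:V, 2:V, 4:V, 5:V, 8:V, 13:T, 14:V, 15:V, 16:V, 17:T, 18:T, 19:T, 20:T, 21:V, 22:V, 23:V, 24:T, 25:T, 26:T, 27:T edges: (13,0,cv); (13,2,cv); (13,5,cv); (17,2,cv); (17,14,cv); (17,16,cv); (18,4,cv); (18,14,cv); (18,15,cv); (19,5,cv); (19,15,cv); (19,16,cv); (20,14,cv); (20,15,cv); (20,16,cv); (24,0,cv); (24,21,cv); (24,23,cv); (25,2,cv); (25,21,cv); (25,22,cv); (26,5,cv); (26,22,cv); (26,23,cv); (27,21,cv); (27,22,cv); (27,23,cv)
step 3: rule r1; match: 0->13, 1->0, 2->2, 3->5; deleted nodes 13; deleted edges (13,0,cv); (13,2,cv); (13,5,cv); added nodes 28, 29, 30, 31, 32, 33, 34; added edges (31,0,cv); (31,28,cv); (31,30,cv); (32,2,cv); (32,28,cv); (32,29,cv); (33,5,cv); (33,29,cv); (33,30,cv); (34,28,cv); (34,29,cv); (34,30,cv); result: nodes: 0:V, 2:V, 4:V, 5:V, 8:V, 14:V, 15:V, 16:V, 17:T, 18:T, 19:T, 20:T, 21:V, 22:V, 23:V, 24:T, 25:T, 26:T, 27:T, 28:V, 29:V, 30:V, 31:T, 32:T, 33:T, 34:T edges: (17,2,cv); (17,14,cv); (17,16,cv); (18,4,cv); (18,14,cv); (18,15,cv); (19,5,cv); (19,15,cv); (19,16,cv); (20,14,cv); (20,15,cv); (20,16,cv); (24,0,cv); (24,21,cv); (24,23,cv); (25,2,cv); (25,21,cv); (25,22,cv); (26,5,cv); (26,22,cv); (26,23,cv); (27,21,cv); (27,22,cv); (27,23,cv); (31,0,cv); (31,28,cv); (31,30,cv); (32,2,cv); (32,28,cv); (32,29,cv); (33,5,cv); (33,29,cv); (33,30,cv); (34,28,cv); (34,29,cv); (34,30,cv)
final:
nodes: 0:V, 2:V, 4:V, 5:V, 8:V, 14:V, 15:V, 16:V, 17:T, 18:T, 19:T, 20:T, 21:V, 22:V, 23:V, 24:T, 25:T, 26:T, 27:T, 28:V, 29:V, 30:V, 31:T, 32:T, 33:T, 34:T
edges: (17,2,cv); (17,14,cv); (17,16,cv); (18,4,cv); (18,14,cv); (18,15,cv); (19,5,cv); (19,15,cv); (19,16,cv); (20,14,cv); (20,15,cv); (20,16,cv); (24,0,cv); (24,21,cv); (24,23,cv); (25,2,cv); (25,21,cv); (25,22,cv); (26,5,cv); (26,22,cv); (26,23,cv); (27,21,cv); (27,22,cv); (27,23,cv); (31,0,cv); (31,28,cv); (31,30,cv); (32,2,cv); (32,28,cv); (32,29,cv); (33,5,cv); (33,29,cv); (33,30,cv); (34,28,cv); (34,29,cv); (34,30,cv)


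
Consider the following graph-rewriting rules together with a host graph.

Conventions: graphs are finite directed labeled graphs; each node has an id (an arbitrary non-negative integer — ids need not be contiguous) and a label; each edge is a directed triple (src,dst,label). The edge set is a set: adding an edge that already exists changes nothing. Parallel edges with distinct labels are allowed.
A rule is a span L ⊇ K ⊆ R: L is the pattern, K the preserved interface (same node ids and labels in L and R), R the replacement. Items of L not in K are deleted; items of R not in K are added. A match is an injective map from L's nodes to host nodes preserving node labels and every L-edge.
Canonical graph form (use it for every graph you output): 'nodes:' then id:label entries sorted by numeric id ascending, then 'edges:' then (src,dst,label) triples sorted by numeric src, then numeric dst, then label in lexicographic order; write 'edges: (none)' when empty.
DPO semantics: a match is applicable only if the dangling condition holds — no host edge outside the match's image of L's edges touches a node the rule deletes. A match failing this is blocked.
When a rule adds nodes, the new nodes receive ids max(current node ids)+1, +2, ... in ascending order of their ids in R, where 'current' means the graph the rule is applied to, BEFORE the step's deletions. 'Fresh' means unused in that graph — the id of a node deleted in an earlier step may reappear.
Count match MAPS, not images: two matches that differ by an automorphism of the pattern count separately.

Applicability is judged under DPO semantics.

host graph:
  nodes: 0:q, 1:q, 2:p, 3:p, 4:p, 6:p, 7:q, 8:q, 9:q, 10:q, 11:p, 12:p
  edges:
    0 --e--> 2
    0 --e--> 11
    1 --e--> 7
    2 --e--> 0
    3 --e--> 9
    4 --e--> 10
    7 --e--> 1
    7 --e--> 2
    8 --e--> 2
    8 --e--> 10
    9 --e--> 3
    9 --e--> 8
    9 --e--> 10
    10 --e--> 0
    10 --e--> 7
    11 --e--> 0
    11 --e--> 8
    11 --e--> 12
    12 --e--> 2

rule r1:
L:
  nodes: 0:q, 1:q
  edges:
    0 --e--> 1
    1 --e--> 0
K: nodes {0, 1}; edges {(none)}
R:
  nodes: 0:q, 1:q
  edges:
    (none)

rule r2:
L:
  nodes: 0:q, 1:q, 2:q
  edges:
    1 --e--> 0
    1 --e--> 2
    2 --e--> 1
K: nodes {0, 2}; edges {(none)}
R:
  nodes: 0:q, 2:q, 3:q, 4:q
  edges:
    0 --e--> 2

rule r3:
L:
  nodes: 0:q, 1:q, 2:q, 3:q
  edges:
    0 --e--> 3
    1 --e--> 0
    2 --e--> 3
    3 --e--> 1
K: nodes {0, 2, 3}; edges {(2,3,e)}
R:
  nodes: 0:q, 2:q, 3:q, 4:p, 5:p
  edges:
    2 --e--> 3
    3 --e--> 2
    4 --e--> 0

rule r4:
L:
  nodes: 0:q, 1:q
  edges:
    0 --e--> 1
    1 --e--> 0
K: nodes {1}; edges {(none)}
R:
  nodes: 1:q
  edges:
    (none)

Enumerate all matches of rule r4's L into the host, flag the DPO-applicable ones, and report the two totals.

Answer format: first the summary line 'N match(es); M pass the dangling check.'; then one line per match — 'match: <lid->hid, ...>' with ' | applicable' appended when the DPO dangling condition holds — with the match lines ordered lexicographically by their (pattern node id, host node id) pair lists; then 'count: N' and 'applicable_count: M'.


2 match(es); 1 pass the dangling check.
match: 0->1, 1->7 | applicable
match: 0->7, 1->1
count: 2
applicable_count: 1


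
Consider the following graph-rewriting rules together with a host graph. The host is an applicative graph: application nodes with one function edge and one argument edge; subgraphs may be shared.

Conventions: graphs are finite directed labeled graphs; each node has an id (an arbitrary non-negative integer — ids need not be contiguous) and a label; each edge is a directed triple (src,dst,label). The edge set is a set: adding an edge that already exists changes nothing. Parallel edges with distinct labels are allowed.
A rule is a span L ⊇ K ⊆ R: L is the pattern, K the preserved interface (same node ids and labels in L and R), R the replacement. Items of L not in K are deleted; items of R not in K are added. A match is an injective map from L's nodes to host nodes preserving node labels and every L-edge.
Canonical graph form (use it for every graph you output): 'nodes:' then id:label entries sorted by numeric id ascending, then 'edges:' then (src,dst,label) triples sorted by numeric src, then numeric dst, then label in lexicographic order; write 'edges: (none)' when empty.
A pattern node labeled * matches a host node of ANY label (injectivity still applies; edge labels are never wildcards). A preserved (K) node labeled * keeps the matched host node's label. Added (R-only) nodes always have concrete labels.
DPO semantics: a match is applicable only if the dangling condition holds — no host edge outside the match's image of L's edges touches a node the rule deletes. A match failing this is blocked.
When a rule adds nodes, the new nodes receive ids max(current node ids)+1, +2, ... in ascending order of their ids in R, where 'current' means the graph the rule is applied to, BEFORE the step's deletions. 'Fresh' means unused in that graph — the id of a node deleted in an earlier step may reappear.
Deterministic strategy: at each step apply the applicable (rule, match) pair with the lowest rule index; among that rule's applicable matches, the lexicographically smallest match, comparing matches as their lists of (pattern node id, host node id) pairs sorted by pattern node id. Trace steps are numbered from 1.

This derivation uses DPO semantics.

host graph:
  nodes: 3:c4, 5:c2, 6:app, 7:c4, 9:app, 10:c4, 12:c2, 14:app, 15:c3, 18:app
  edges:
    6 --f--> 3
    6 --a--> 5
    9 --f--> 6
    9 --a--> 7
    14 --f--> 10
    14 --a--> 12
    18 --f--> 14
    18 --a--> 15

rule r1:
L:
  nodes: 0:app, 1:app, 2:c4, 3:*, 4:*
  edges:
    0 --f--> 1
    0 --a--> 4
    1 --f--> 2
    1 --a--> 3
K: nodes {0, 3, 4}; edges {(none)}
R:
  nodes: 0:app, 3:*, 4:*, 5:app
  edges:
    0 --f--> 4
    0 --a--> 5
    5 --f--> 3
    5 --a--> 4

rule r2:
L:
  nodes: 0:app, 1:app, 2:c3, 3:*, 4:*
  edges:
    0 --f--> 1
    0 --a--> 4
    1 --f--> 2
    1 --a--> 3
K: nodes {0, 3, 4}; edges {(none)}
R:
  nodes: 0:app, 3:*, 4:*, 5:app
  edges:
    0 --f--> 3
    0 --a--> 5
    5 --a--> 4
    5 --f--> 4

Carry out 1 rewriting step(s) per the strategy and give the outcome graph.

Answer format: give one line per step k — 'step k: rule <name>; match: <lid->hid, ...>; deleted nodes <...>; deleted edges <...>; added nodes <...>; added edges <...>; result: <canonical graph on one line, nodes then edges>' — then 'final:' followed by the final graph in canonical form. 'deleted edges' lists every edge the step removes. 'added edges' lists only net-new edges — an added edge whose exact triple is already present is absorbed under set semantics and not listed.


step 1: rule r1; match: 0->9, 1->6, 2->3, 3->5, 4->7; deleted nodes 3, 6; deleted edges (6,3,f); (6,5,a); (9,6,f); (9,7,a); added nodes 19; added edges (9,7,f); (9,19,a); (19,5,f); (19,7,a); result: nodes: 5:c2, 7:c4, 9:app, 10:c4, 12:c2, 14:app, 15:c3, 18:app, 19:app edges: (9,7,f); (9,19,a); (14,10,f); (14,12,a); (18,14,f); (18,15,a); (19,5,f); (19,7,a)
final:
nodes: 5:c2, 7:c4, 9:app, 10:c4, 12:c2, 14:app, 15:c3, 18:app, 19:app
edges: (9,7,f); (9,19,a); (14,10,f); (14,12,a); (18,14,f); (18,15,a); (19,5,f); (19,7,a)
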